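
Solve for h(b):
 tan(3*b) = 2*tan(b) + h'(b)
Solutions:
 h(b) = C1 + 2*log(cos(b)) - log(cos(3*b))/3


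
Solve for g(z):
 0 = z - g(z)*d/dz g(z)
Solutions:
 g(z) = -sqrt(C1 + z^2)
 g(z) = sqrt(C1 + z^2)


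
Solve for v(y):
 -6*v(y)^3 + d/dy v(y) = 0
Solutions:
 v(y) = -sqrt(2)*sqrt(-1/(C1 + 6*y))/2
 v(y) = sqrt(2)*sqrt(-1/(C1 + 6*y))/2


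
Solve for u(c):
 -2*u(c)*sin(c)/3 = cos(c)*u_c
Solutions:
 u(c) = C1*cos(c)^(2/3)


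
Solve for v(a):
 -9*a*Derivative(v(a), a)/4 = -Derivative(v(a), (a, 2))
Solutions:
 v(a) = C1 + C2*erfi(3*sqrt(2)*a/4)


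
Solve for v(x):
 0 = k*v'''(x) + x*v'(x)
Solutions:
 v(x) = C1 + Integral(C2*airyai(x*(-1/k)^(1/3)) + C3*airybi(x*(-1/k)^(1/3)), x)


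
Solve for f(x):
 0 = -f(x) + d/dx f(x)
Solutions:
 f(x) = C1*exp(x)


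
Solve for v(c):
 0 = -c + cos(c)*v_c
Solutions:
 v(c) = C1 + Integral(c/cos(c), c)


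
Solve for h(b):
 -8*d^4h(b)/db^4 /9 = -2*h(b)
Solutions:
 h(b) = C1*exp(-sqrt(6)*b/2) + C2*exp(sqrt(6)*b/2) + C3*sin(sqrt(6)*b/2) + C4*cos(sqrt(6)*b/2)


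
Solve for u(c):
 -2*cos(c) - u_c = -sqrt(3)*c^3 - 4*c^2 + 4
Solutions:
 u(c) = C1 + sqrt(3)*c^4/4 + 4*c^3/3 - 4*c - 2*sin(c)


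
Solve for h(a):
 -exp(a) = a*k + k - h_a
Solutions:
 h(a) = C1 + a^2*k/2 + a*k + exp(a)


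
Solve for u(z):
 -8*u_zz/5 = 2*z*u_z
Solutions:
 u(z) = C1 + C2*erf(sqrt(10)*z/4)


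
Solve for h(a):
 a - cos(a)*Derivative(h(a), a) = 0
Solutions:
 h(a) = C1 + Integral(a/cos(a), a)


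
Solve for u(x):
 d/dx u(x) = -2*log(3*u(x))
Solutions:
 Integral(1/(log(_y) + log(3)), (_y, u(x)))/2 = C1 - x


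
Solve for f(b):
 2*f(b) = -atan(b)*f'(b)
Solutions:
 f(b) = C1*exp(-2*Integral(1/atan(b), b))


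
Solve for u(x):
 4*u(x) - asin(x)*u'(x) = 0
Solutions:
 u(x) = C1*exp(4*Integral(1/asin(x), x))


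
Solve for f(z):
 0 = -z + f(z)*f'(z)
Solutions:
 f(z) = -sqrt(C1 + z^2)
 f(z) = sqrt(C1 + z^2)


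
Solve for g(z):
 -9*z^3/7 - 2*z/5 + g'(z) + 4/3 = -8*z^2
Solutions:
 g(z) = C1 + 9*z^4/28 - 8*z^3/3 + z^2/5 - 4*z/3


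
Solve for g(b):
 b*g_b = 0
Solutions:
 g(b) = C1


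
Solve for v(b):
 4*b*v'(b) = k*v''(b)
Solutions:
 v(b) = C1 + C2*erf(sqrt(2)*b*sqrt(-1/k))/sqrt(-1/k)


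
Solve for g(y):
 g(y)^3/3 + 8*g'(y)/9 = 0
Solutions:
 g(y) = -2*sqrt(-1/(C1 - 3*y))
 g(y) = 2*sqrt(-1/(C1 - 3*y))


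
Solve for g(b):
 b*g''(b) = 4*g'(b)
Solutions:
 g(b) = C1 + C2*b^5


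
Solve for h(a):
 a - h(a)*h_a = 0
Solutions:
 h(a) = -sqrt(C1 + a^2)
 h(a) = sqrt(C1 + a^2)


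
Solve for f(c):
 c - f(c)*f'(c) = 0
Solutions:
 f(c) = -sqrt(C1 + c^2)
 f(c) = sqrt(C1 + c^2)


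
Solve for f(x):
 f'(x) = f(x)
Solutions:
 f(x) = C1*exp(x)


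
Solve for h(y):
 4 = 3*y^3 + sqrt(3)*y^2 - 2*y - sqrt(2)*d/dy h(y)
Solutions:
 h(y) = C1 + 3*sqrt(2)*y^4/8 + sqrt(6)*y^3/6 - sqrt(2)*y^2/2 - 2*sqrt(2)*y


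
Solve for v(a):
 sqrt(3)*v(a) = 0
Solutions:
 v(a) = 0


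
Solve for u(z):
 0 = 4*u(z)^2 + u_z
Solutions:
 u(z) = 1/(C1 + 4*z)


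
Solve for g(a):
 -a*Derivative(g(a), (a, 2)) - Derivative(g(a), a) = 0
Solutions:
 g(a) = C1 + C2*log(a)


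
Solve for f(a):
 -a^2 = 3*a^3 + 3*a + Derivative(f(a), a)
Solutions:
 f(a) = C1 - 3*a^4/4 - a^3/3 - 3*a^2/2


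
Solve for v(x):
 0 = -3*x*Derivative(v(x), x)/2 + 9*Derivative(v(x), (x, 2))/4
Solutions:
 v(x) = C1 + C2*erfi(sqrt(3)*x/3)


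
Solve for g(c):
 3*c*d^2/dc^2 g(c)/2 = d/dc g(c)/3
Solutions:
 g(c) = C1 + C2*c^(11/9)


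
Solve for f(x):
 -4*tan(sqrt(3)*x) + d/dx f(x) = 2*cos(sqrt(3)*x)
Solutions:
 f(x) = C1 - 4*sqrt(3)*log(cos(sqrt(3)*x))/3 + 2*sqrt(3)*sin(sqrt(3)*x)/3


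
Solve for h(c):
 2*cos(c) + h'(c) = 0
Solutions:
 h(c) = C1 - 2*sin(c)


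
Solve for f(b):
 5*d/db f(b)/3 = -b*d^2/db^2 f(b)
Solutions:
 f(b) = C1 + C2/b^(2/3)


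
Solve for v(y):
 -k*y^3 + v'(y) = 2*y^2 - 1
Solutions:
 v(y) = C1 + k*y^4/4 + 2*y^3/3 - y


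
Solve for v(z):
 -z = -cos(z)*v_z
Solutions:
 v(z) = C1 + Integral(z/cos(z), z)


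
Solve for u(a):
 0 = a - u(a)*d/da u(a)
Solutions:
 u(a) = -sqrt(C1 + a^2)
 u(a) = sqrt(C1 + a^2)


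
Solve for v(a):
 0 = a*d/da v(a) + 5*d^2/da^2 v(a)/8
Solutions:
 v(a) = C1 + C2*erf(2*sqrt(5)*a/5)


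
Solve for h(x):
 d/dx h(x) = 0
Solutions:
 h(x) = C1


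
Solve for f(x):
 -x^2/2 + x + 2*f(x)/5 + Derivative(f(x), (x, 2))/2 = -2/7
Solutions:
 f(x) = C1*sin(2*sqrt(5)*x/5) + C2*cos(2*sqrt(5)*x/5) + 5*x^2/4 - 5*x/2 - 215/56


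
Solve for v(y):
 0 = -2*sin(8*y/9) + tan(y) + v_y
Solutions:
 v(y) = C1 + log(cos(y)) - 9*cos(8*y/9)/4


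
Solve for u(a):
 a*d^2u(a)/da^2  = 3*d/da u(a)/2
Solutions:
 u(a) = C1 + C2*a^(5/2)


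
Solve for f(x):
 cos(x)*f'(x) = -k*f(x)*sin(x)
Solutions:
 f(x) = C1*exp(k*log(cos(x)))


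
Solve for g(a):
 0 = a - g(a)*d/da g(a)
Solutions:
 g(a) = -sqrt(C1 + a^2)
 g(a) = sqrt(C1 + a^2)


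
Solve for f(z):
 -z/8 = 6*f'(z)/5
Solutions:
 f(z) = C1 - 5*z^2/96


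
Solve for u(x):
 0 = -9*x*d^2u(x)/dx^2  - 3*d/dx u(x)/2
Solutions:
 u(x) = C1 + C2*x^(5/6)


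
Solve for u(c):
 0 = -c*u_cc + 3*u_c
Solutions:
 u(c) = C1 + C2*c^4


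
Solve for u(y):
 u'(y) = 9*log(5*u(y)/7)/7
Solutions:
 -7*Integral(1/(log(_y) - log(7) + log(5)), (_y, u(y)))/9 = C1 - y


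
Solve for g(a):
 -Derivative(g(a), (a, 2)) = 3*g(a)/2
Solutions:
 g(a) = C1*sin(sqrt(6)*a/2) + C2*cos(sqrt(6)*a/2)


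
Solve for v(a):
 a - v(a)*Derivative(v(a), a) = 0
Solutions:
 v(a) = -sqrt(C1 + a^2)
 v(a) = sqrt(C1 + a^2)


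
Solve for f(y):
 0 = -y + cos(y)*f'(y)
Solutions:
 f(y) = C1 + Integral(y/cos(y), y)


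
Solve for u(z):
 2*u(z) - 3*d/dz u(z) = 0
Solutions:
 u(z) = C1*exp(2*z/3)


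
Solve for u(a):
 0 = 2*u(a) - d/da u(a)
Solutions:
 u(a) = C1*exp(2*a)


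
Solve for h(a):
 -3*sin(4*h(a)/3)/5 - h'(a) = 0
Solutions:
 3*a/5 + 3*log(cos(4*h(a)/3) - 1)/8 - 3*log(cos(4*h(a)/3) + 1)/8 = C1


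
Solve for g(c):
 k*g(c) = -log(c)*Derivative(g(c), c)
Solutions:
 g(c) = C1*exp(-k*li(c))


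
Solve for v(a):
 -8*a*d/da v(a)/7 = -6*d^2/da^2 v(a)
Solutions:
 v(a) = C1 + C2*erfi(sqrt(42)*a/21)


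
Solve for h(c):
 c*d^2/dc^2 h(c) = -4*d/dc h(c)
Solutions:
 h(c) = C1 + C2/c^3


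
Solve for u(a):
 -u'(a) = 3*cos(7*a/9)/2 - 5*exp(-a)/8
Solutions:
 u(a) = C1 - 27*sin(7*a/9)/14 - 5*exp(-a)/8


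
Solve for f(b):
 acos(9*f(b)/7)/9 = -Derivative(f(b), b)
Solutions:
 Integral(1/acos(9*_y/7), (_y, f(b))) = C1 - b/9


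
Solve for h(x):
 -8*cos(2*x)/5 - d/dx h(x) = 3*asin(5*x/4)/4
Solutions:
 h(x) = C1 - 3*x*asin(5*x/4)/4 - 3*sqrt(16 - 25*x^2)/20 - 4*sin(2*x)/5


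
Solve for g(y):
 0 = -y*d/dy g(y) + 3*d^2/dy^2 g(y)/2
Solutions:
 g(y) = C1 + C2*erfi(sqrt(3)*y/3)


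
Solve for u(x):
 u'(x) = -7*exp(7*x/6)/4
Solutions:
 u(x) = C1 - 3*exp(7*x/6)/2


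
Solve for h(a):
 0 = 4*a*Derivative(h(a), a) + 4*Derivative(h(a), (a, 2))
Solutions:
 h(a) = C1 + C2*erf(sqrt(2)*a/2)


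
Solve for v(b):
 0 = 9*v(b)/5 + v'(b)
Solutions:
 v(b) = C1*exp(-9*b/5)


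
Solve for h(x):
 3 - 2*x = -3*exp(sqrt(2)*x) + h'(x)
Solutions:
 h(x) = C1 - x^2 + 3*x + 3*sqrt(2)*exp(sqrt(2)*x)/2


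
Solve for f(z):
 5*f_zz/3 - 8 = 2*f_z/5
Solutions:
 f(z) = C1 + C2*exp(6*z/25) - 20*z


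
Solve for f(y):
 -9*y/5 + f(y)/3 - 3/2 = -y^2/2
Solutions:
 f(y) = -3*y^2/2 + 27*y/5 + 9/2


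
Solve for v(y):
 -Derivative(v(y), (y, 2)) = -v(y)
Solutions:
 v(y) = C1*exp(-y) + C2*exp(y)


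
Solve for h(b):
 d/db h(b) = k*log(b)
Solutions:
 h(b) = C1 + b*k*log(b) - b*k


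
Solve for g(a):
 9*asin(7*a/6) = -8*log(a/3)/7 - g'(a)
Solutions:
 g(a) = C1 - 8*a*log(a)/7 - 9*a*asin(7*a/6) + 8*a/7 + 8*a*log(3)/7 - 9*sqrt(36 - 49*a^2)/7


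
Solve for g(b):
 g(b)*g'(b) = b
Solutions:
 g(b) = -sqrt(C1 + b^2)
 g(b) = sqrt(C1 + b^2)


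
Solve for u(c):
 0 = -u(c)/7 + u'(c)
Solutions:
 u(c) = C1*exp(c/7)


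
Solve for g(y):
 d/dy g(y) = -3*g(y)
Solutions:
 g(y) = C1*exp(-3*y)


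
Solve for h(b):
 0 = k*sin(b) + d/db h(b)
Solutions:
 h(b) = C1 + k*cos(b)


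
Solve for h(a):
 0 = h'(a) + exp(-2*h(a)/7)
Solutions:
 h(a) = 7*log(-sqrt(C1 - a)) - 7*log(7) + 7*log(14)/2
 h(a) = 7*log(C1 - a)/2 - 7*log(7) + 7*log(14)/2


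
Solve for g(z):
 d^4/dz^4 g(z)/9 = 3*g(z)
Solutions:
 g(z) = C1*exp(-3^(3/4)*z) + C2*exp(3^(3/4)*z) + C3*sin(3^(3/4)*z) + C4*cos(3^(3/4)*z)


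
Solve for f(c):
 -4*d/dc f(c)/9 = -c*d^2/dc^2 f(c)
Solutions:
 f(c) = C1 + C2*c^(13/9)


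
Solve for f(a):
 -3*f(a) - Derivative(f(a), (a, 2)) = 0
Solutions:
 f(a) = C1*sin(sqrt(3)*a) + C2*cos(sqrt(3)*a)


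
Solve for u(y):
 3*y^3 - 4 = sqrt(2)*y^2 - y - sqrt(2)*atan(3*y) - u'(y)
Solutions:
 u(y) = C1 - 3*y^4/4 + sqrt(2)*y^3/3 - y^2/2 + 4*y - sqrt(2)*(y*atan(3*y) - log(9*y^2 + 1)/6)


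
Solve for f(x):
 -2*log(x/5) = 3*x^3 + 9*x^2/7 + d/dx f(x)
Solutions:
 f(x) = C1 - 3*x^4/4 - 3*x^3/7 - 2*x*log(x) + 2*x + 2*x*log(5)


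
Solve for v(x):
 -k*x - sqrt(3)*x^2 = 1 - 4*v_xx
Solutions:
 v(x) = C1 + C2*x + k*x^3/24 + sqrt(3)*x^4/48 + x^2/8


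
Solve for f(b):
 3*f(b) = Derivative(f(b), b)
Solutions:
 f(b) = C1*exp(3*b)


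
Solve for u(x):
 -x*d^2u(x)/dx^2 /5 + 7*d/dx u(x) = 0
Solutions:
 u(x) = C1 + C2*x^36


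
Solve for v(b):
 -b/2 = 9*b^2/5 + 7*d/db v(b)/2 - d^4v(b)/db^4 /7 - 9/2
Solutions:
 v(b) = C1 + C4*exp(14^(2/3)*b/2) - 6*b^3/35 - b^2/14 + 9*b/7 + (C2*sin(14^(2/3)*sqrt(3)*b/4) + C3*cos(14^(2/3)*sqrt(3)*b/4))*exp(-14^(2/3)*b/4)


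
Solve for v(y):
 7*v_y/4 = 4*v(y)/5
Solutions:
 v(y) = C1*exp(16*y/35)


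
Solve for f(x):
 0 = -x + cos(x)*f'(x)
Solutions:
 f(x) = C1 + Integral(x/cos(x), x)


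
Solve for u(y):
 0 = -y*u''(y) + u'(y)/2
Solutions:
 u(y) = C1 + C2*y^(3/2)


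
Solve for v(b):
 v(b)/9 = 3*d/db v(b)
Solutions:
 v(b) = C1*exp(b/27)


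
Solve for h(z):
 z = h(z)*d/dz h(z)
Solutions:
 h(z) = -sqrt(C1 + z^2)
 h(z) = sqrt(C1 + z^2)


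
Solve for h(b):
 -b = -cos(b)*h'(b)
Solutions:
 h(b) = C1 + Integral(b/cos(b), b)


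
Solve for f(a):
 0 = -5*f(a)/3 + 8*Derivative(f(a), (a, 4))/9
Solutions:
 f(a) = C1*exp(-30^(1/4)*a/2) + C2*exp(30^(1/4)*a/2) + C3*sin(30^(1/4)*a/2) + C4*cos(30^(1/4)*a/2)


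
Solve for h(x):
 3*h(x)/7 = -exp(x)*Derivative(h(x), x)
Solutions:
 h(x) = C1*exp(3*exp(-x)/7)


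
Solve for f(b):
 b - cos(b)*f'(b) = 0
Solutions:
 f(b) = C1 + Integral(b/cos(b), b)


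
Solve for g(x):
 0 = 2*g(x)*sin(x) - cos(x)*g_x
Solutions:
 g(x) = C1/cos(x)^2


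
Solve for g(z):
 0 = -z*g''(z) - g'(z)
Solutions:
 g(z) = C1 + C2*log(z)


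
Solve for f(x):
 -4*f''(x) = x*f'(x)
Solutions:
 f(x) = C1 + C2*erf(sqrt(2)*x/4)


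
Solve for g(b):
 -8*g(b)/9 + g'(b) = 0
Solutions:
 g(b) = C1*exp(8*b/9)


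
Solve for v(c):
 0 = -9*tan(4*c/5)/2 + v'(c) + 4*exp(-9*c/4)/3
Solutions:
 v(c) = C1 + 45*log(tan(4*c/5)^2 + 1)/16 + 16*exp(-9*c/4)/27


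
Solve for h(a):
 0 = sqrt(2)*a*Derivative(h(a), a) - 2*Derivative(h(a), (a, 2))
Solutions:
 h(a) = C1 + C2*erfi(2^(1/4)*a/2)


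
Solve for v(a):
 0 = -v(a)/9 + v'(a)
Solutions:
 v(a) = C1*exp(a/9)


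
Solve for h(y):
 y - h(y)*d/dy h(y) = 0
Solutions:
 h(y) = -sqrt(C1 + y^2)
 h(y) = sqrt(C1 + y^2)


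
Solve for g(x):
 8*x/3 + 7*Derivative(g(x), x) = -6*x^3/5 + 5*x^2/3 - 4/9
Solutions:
 g(x) = C1 - 3*x^4/70 + 5*x^3/63 - 4*x^2/21 - 4*x/63


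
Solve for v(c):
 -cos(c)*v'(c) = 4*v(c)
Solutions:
 v(c) = C1*(sin(c)^2 - 2*sin(c) + 1)/(sin(c)^2 + 2*sin(c) + 1)


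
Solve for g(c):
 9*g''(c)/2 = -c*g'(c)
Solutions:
 g(c) = C1 + C2*erf(c/3)


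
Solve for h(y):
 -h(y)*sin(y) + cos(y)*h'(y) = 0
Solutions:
 h(y) = C1/cos(y)


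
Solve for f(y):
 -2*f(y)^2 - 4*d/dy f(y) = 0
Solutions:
 f(y) = 2/(C1 + y)


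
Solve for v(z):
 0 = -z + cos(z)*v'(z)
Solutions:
 v(z) = C1 + Integral(z/cos(z), z)


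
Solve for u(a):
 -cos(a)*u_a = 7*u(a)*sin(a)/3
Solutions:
 u(a) = C1*cos(a)^(7/3)


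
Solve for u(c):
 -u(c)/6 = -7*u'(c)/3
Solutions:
 u(c) = C1*exp(c/14)


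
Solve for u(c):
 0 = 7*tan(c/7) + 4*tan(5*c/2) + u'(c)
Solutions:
 u(c) = C1 + 49*log(cos(c/7)) + 8*log(cos(5*c/2))/5


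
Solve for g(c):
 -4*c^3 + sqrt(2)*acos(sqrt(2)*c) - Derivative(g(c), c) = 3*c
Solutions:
 g(c) = C1 - c^4 - 3*c^2/2 + sqrt(2)*(c*acos(sqrt(2)*c) - sqrt(2)*sqrt(1 - 2*c^2)/2)


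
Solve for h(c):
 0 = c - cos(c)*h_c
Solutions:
 h(c) = C1 + Integral(c/cos(c), c)


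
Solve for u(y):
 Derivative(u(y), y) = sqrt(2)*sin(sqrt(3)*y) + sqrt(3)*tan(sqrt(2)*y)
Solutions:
 u(y) = C1 - sqrt(6)*log(cos(sqrt(2)*y))/2 - sqrt(6)*cos(sqrt(3)*y)/3


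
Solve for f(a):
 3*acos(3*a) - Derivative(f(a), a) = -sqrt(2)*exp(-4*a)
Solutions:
 f(a) = C1 + 3*a*acos(3*a) - sqrt(1 - 9*a^2) - sqrt(2)*exp(-4*a)/4


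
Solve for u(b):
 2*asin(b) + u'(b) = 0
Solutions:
 u(b) = C1 - 2*b*asin(b) - 2*sqrt(1 - b^2)


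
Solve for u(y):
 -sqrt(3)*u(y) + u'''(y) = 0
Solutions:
 u(y) = C3*exp(3^(1/6)*y) + (C1*sin(3^(2/3)*y/2) + C2*cos(3^(2/3)*y/2))*exp(-3^(1/6)*y/2)


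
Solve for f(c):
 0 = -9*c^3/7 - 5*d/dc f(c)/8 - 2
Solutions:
 f(c) = C1 - 18*c^4/35 - 16*c/5


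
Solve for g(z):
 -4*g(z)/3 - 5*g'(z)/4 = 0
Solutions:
 g(z) = C1*exp(-16*z/15)


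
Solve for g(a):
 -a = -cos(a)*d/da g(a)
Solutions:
 g(a) = C1 + Integral(a/cos(a), a)


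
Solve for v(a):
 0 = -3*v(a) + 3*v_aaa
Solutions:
 v(a) = C3*exp(a) + (C1*sin(sqrt(3)*a/2) + C2*cos(sqrt(3)*a/2))*exp(-a/2)


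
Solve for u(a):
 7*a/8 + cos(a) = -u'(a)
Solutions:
 u(a) = C1 - 7*a^2/16 - sin(a)


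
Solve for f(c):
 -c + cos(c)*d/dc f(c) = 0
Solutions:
 f(c) = C1 + Integral(c/cos(c), c)


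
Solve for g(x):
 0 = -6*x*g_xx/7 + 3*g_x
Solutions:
 g(x) = C1 + C2*x^(9/2)


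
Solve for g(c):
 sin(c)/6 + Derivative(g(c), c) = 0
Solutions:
 g(c) = C1 + cos(c)/6


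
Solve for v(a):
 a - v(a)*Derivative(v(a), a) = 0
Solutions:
 v(a) = -sqrt(C1 + a^2)
 v(a) = sqrt(C1 + a^2)


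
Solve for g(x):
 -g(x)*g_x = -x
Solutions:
 g(x) = -sqrt(C1 + x^2)
 g(x) = sqrt(C1 + x^2)


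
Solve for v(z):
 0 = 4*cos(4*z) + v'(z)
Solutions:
 v(z) = C1 - sin(4*z)


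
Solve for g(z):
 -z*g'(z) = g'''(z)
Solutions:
 g(z) = C1 + Integral(C2*airyai(-z) + C3*airybi(-z), z)


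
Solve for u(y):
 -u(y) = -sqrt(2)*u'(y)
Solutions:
 u(y) = C1*exp(sqrt(2)*y/2)


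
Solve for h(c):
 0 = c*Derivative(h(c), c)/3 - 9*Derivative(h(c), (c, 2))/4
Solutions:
 h(c) = C1 + C2*erfi(sqrt(6)*c/9)


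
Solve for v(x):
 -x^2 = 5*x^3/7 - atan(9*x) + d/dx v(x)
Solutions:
 v(x) = C1 - 5*x^4/28 - x^3/3 + x*atan(9*x) - log(81*x^2 + 1)/18


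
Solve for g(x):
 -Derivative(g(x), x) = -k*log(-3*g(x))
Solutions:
 Integral(1/(log(-_y) + log(3)), (_y, g(x))) = C1 + k*x


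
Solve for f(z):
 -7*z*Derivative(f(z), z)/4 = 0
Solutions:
 f(z) = C1


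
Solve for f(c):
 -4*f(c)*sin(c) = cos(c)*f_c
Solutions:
 f(c) = C1*cos(c)^4


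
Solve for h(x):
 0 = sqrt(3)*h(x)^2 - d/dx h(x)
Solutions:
 h(x) = -1/(C1 + sqrt(3)*x)


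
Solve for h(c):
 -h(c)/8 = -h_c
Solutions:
 h(c) = C1*exp(c/8)


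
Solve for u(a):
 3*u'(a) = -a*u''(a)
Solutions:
 u(a) = C1 + C2/a^2


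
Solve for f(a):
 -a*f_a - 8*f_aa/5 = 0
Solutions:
 f(a) = C1 + C2*erf(sqrt(5)*a/4)


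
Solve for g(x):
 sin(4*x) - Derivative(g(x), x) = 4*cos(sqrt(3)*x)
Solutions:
 g(x) = C1 - 4*sqrt(3)*sin(sqrt(3)*x)/3 - cos(4*x)/4


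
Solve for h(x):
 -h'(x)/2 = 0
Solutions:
 h(x) = C1


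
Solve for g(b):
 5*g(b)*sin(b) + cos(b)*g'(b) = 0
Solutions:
 g(b) = C1*cos(b)^5


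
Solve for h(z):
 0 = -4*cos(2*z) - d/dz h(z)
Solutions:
 h(z) = C1 - 2*sin(2*z)


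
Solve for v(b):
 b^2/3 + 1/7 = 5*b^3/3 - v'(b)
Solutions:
 v(b) = C1 + 5*b^4/12 - b^3/9 - b/7


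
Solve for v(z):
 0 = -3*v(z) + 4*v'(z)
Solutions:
 v(z) = C1*exp(3*z/4)


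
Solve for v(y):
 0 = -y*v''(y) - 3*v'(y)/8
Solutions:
 v(y) = C1 + C2*y^(5/8)


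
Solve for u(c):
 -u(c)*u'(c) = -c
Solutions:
 u(c) = -sqrt(C1 + c^2)
 u(c) = sqrt(C1 + c^2)


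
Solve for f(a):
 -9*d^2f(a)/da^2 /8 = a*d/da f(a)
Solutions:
 f(a) = C1 + C2*erf(2*a/3)


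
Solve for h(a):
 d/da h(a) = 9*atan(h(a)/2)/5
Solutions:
 Integral(1/atan(_y/2), (_y, h(a))) = C1 + 9*a/5


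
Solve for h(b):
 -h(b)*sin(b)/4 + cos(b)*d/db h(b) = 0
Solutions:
 h(b) = C1/cos(b)^(1/4)


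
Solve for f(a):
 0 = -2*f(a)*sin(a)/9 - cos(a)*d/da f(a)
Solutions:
 f(a) = C1*cos(a)^(2/9)


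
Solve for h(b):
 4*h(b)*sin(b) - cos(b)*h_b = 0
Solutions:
 h(b) = C1/cos(b)^4


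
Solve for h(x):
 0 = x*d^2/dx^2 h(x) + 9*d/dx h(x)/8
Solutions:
 h(x) = C1 + C2/x^(1/8)


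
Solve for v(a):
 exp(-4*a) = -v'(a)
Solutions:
 v(a) = C1 + exp(-4*a)/4


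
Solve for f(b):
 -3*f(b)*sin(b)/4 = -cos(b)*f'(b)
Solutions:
 f(b) = C1/cos(b)^(3/4)


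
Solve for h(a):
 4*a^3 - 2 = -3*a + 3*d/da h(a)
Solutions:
 h(a) = C1 + a^4/3 + a^2/2 - 2*a/3


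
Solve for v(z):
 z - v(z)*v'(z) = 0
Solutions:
 v(z) = -sqrt(C1 + z^2)
 v(z) = sqrt(C1 + z^2)


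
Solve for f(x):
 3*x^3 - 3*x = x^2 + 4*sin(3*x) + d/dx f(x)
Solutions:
 f(x) = C1 + 3*x^4/4 - x^3/3 - 3*x^2/2 + 4*cos(3*x)/3


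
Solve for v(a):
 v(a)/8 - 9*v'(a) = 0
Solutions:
 v(a) = C1*exp(a/72)


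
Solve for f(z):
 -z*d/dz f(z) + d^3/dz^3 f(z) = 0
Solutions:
 f(z) = C1 + Integral(C2*airyai(z) + C3*airybi(z), z)


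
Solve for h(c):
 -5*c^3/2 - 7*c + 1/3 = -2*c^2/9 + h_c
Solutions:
 h(c) = C1 - 5*c^4/8 + 2*c^3/27 - 7*c^2/2 + c/3


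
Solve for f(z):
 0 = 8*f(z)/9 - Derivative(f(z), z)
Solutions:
 f(z) = C1*exp(8*z/9)


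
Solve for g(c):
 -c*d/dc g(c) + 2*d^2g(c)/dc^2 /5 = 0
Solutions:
 g(c) = C1 + C2*erfi(sqrt(5)*c/2)


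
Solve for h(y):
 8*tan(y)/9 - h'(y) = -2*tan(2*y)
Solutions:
 h(y) = C1 - 8*log(cos(y))/9 - log(cos(2*y))


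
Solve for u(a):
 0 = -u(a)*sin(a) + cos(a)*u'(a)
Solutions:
 u(a) = C1/cos(a)


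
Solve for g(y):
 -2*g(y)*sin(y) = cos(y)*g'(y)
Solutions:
 g(y) = C1*cos(y)^2


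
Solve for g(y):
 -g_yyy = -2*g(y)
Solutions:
 g(y) = C3*exp(2^(1/3)*y) + (C1*sin(2^(1/3)*sqrt(3)*y/2) + C2*cos(2^(1/3)*sqrt(3)*y/2))*exp(-2^(1/3)*y/2)


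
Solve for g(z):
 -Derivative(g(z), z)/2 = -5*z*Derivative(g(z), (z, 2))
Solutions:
 g(z) = C1 + C2*z^(11/10)


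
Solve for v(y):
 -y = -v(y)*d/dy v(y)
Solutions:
 v(y) = -sqrt(C1 + y^2)
 v(y) = sqrt(C1 + y^2)


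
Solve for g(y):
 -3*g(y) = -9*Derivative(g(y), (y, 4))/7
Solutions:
 g(y) = C1*exp(-3^(3/4)*7^(1/4)*y/3) + C2*exp(3^(3/4)*7^(1/4)*y/3) + C3*sin(3^(3/4)*7^(1/4)*y/3) + C4*cos(3^(3/4)*7^(1/4)*y/3)


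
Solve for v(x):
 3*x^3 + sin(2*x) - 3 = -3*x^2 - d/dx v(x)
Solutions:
 v(x) = C1 - 3*x^4/4 - x^3 + 3*x + cos(2*x)/2


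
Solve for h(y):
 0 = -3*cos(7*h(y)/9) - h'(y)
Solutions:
 3*y - 9*log(sin(7*h(y)/9) - 1)/14 + 9*log(sin(7*h(y)/9) + 1)/14 = C1


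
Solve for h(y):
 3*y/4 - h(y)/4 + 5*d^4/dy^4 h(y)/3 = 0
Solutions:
 h(y) = C1*exp(-sqrt(2)*3^(1/4)*5^(3/4)*y/10) + C2*exp(sqrt(2)*3^(1/4)*5^(3/4)*y/10) + C3*sin(sqrt(2)*3^(1/4)*5^(3/4)*y/10) + C4*cos(sqrt(2)*3^(1/4)*5^(3/4)*y/10) + 3*y


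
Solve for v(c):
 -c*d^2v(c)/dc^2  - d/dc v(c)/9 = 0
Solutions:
 v(c) = C1 + C2*c^(8/9)


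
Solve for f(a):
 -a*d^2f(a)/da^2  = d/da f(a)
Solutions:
 f(a) = C1 + C2*log(a)


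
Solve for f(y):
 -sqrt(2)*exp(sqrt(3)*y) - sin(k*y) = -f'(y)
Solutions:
 f(y) = C1 + sqrt(6)*exp(sqrt(3)*y)/3 - cos(k*y)/k


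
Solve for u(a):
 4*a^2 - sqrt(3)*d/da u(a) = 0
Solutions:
 u(a) = C1 + 4*sqrt(3)*a^3/9


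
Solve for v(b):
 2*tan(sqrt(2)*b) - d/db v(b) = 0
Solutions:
 v(b) = C1 - sqrt(2)*log(cos(sqrt(2)*b))


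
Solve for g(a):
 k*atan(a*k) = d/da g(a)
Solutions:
 g(a) = C1 + k*Piecewise((a*atan(a*k) - log(a^2*k^2 + 1)/(2*k), Ne(k, 0)), (0, True))


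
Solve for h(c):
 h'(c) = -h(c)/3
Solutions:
 h(c) = C1*exp(-c/3)


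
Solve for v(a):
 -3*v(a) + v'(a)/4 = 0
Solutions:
 v(a) = C1*exp(12*a)


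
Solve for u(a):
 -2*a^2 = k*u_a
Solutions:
 u(a) = C1 - 2*a^3/(3*k)


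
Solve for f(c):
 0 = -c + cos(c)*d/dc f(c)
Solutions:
 f(c) = C1 + Integral(c/cos(c), c)


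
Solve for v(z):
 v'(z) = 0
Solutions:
 v(z) = C1


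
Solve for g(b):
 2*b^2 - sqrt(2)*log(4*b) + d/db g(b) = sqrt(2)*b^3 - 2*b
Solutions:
 g(b) = C1 + sqrt(2)*b^4/4 - 2*b^3/3 - b^2 + sqrt(2)*b*log(b) - sqrt(2)*b + 2*sqrt(2)*b*log(2)


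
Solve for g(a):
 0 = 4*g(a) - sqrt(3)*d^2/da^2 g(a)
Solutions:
 g(a) = C1*exp(-2*3^(3/4)*a/3) + C2*exp(2*3^(3/4)*a/3)


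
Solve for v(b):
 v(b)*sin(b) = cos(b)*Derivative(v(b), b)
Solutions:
 v(b) = C1/cos(b)


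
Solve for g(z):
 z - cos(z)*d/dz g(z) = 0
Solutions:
 g(z) = C1 + Integral(z/cos(z), z)


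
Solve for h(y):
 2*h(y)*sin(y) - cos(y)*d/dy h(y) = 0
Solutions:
 h(y) = C1/cos(y)^2


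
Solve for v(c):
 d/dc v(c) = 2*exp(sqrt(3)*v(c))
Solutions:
 v(c) = sqrt(3)*(2*log(-1/(C1 + 2*c)) - log(3))/6


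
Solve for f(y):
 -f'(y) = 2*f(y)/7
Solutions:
 f(y) = C1*exp(-2*y/7)


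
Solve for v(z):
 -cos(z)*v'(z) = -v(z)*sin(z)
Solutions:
 v(z) = C1/cos(z)


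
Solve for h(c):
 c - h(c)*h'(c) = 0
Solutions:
 h(c) = -sqrt(C1 + c^2)
 h(c) = sqrt(C1 + c^2)


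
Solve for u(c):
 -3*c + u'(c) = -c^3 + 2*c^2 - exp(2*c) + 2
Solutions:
 u(c) = C1 - c^4/4 + 2*c^3/3 + 3*c^2/2 + 2*c - exp(2*c)/2


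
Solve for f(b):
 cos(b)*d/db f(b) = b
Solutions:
 f(b) = C1 + Integral(b/cos(b), b)


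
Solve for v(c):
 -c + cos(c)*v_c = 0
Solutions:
 v(c) = C1 + Integral(c/cos(c), c)


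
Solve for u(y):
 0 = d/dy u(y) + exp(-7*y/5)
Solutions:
 u(y) = C1 + 5*exp(-7*y/5)/7


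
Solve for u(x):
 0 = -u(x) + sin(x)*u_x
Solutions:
 u(x) = C1*sqrt(cos(x) - 1)/sqrt(cos(x) + 1)


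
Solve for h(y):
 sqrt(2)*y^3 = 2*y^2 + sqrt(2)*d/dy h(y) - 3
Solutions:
 h(y) = C1 + y^4/4 - sqrt(2)*y^3/3 + 3*sqrt(2)*y/2


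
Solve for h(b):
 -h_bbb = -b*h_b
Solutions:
 h(b) = C1 + Integral(C2*airyai(b) + C3*airybi(b), b)


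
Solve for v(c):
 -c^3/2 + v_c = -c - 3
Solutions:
 v(c) = C1 + c^4/8 - c^2/2 - 3*c


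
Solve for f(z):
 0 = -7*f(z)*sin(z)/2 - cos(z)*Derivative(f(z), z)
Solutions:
 f(z) = C1*cos(z)^(7/2)


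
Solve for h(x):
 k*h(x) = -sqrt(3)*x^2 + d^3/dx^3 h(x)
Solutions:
 h(x) = C1*exp(k^(1/3)*x) + C2*exp(k^(1/3)*x*(-1 + sqrt(3)*I)/2) + C3*exp(-k^(1/3)*x*(1 + sqrt(3)*I)/2) - sqrt(3)*x^2/k


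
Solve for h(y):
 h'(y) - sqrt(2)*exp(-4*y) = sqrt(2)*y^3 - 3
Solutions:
 h(y) = C1 + sqrt(2)*y^4/4 - 3*y - sqrt(2)*exp(-4*y)/4


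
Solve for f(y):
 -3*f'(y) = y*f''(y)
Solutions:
 f(y) = C1 + C2/y^2


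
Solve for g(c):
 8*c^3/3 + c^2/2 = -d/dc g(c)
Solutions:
 g(c) = C1 - 2*c^4/3 - c^3/6


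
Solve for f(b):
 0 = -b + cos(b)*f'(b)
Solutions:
 f(b) = C1 + Integral(b/cos(b), b)


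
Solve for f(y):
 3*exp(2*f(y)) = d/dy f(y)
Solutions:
 f(y) = log(-sqrt(-1/(C1 + 3*y))) - log(2)/2
 f(y) = log(-1/(C1 + 3*y))/2 - log(2)/2


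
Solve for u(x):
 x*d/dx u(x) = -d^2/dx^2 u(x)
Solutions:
 u(x) = C1 + C2*erf(sqrt(2)*x/2)


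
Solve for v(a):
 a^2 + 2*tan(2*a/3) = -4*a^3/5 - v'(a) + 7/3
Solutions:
 v(a) = C1 - a^4/5 - a^3/3 + 7*a/3 + 3*log(cos(2*a/3))


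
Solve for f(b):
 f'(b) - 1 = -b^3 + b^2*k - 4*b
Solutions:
 f(b) = C1 - b^4/4 + b^3*k/3 - 2*b^2 + b


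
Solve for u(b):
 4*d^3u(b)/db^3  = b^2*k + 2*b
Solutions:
 u(b) = C1 + C2*b + C3*b^2 + b^5*k/240 + b^4/48


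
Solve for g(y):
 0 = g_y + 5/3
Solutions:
 g(y) = C1 - 5*y/3


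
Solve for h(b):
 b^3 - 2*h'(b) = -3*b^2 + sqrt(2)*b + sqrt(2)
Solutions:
 h(b) = C1 + b^4/8 + b^3/2 - sqrt(2)*b^2/4 - sqrt(2)*b/2


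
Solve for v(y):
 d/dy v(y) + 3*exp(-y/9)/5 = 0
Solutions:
 v(y) = C1 + 27*exp(-y/9)/5


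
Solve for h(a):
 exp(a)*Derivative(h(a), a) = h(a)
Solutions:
 h(a) = C1*exp(-exp(-a))


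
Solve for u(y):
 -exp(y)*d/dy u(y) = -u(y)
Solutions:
 u(y) = C1*exp(-exp(-y))


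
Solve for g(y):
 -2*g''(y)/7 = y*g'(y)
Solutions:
 g(y) = C1 + C2*erf(sqrt(7)*y/2)


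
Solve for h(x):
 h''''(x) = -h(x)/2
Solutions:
 h(x) = (C1*sin(2^(1/4)*x/2) + C2*cos(2^(1/4)*x/2))*exp(-2^(1/4)*x/2) + (C3*sin(2^(1/4)*x/2) + C4*cos(2^(1/4)*x/2))*exp(2^(1/4)*x/2)


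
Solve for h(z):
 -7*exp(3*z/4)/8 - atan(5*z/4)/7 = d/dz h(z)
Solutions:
 h(z) = C1 - z*atan(5*z/4)/7 - 7*exp(3*z/4)/6 + 2*log(25*z^2 + 16)/35


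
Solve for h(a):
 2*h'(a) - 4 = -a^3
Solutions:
 h(a) = C1 - a^4/8 + 2*a


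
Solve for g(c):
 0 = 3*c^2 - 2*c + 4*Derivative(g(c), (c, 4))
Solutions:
 g(c) = C1 + C2*c + C3*c^2 + C4*c^3 - c^6/480 + c^5/240


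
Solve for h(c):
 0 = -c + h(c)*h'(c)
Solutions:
 h(c) = -sqrt(C1 + c^2)
 h(c) = sqrt(C1 + c^2)


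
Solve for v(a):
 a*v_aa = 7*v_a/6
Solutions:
 v(a) = C1 + C2*a^(13/6)


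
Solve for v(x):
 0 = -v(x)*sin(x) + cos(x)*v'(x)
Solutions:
 v(x) = C1/cos(x)


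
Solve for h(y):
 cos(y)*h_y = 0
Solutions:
 h(y) = C1


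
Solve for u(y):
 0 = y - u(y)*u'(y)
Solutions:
 u(y) = -sqrt(C1 + y^2)
 u(y) = sqrt(C1 + y^2)


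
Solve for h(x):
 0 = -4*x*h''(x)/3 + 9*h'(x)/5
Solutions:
 h(x) = C1 + C2*x^(47/20)


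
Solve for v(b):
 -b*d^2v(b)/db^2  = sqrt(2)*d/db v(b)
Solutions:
 v(b) = C1 + C2*b^(1 - sqrt(2))


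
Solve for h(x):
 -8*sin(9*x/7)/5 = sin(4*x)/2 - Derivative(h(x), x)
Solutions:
 h(x) = C1 - 56*cos(9*x/7)/45 - cos(4*x)/8


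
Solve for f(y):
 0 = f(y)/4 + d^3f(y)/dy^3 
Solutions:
 f(y) = C3*exp(-2^(1/3)*y/2) + (C1*sin(2^(1/3)*sqrt(3)*y/4) + C2*cos(2^(1/3)*sqrt(3)*y/4))*exp(2^(1/3)*y/4)


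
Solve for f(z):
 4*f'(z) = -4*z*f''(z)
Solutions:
 f(z) = C1 + C2*log(z)


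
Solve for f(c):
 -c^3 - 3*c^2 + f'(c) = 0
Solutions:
 f(c) = C1 + c^4/4 + c^3


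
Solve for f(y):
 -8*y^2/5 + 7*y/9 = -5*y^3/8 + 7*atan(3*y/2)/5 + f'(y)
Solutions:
 f(y) = C1 + 5*y^4/32 - 8*y^3/15 + 7*y^2/18 - 7*y*atan(3*y/2)/5 + 7*log(9*y^2 + 4)/15


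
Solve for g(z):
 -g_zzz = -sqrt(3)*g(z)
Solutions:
 g(z) = C3*exp(3^(1/6)*z) + (C1*sin(3^(2/3)*z/2) + C2*cos(3^(2/3)*z/2))*exp(-3^(1/6)*z/2)


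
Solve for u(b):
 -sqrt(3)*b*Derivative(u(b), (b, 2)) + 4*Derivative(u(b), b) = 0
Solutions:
 u(b) = C1 + C2*b^(1 + 4*sqrt(3)/3)


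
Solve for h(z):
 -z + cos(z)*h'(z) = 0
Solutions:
 h(z) = C1 + Integral(z/cos(z), z)


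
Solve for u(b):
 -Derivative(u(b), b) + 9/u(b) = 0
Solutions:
 u(b) = -sqrt(C1 + 18*b)
 u(b) = sqrt(C1 + 18*b)


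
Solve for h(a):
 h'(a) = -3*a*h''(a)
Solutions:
 h(a) = C1 + C2*a^(2/3)


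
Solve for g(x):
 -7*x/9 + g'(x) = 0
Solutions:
 g(x) = C1 + 7*x^2/18


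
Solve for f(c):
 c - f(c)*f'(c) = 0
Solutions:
 f(c) = -sqrt(C1 + c^2)
 f(c) = sqrt(C1 + c^2)


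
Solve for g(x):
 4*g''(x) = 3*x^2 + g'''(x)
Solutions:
 g(x) = C1 + C2*x + C3*exp(4*x) + x^4/16 + x^3/16 + 3*x^2/64


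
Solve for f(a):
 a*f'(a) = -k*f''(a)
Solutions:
 f(a) = C1 + C2*sqrt(k)*erf(sqrt(2)*a*sqrt(1/k)/2)


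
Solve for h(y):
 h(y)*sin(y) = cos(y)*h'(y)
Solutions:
 h(y) = C1/cos(y)


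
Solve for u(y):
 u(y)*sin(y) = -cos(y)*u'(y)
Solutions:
 u(y) = C1*cos(y)


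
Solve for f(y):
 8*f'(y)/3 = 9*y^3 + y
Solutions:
 f(y) = C1 + 27*y^4/32 + 3*y^2/16


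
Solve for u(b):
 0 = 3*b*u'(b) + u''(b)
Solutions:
 u(b) = C1 + C2*erf(sqrt(6)*b/2)


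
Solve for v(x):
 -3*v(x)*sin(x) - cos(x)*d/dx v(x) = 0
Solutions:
 v(x) = C1*cos(x)^3


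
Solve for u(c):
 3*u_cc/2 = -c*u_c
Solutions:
 u(c) = C1 + C2*erf(sqrt(3)*c/3)


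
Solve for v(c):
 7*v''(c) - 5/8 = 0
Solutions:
 v(c) = C1 + C2*c + 5*c^2/112


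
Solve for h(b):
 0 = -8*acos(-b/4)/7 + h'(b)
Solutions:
 h(b) = C1 + 8*b*acos(-b/4)/7 + 8*sqrt(16 - b^2)/7


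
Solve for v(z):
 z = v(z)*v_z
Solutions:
 v(z) = -sqrt(C1 + z^2)
 v(z) = sqrt(C1 + z^2)


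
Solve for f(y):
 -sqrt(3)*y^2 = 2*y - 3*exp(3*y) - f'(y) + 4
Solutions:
 f(y) = C1 + sqrt(3)*y^3/3 + y^2 + 4*y - exp(3*y)


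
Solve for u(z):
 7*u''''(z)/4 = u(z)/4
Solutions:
 u(z) = C1*exp(-7^(3/4)*z/7) + C2*exp(7^(3/4)*z/7) + C3*sin(7^(3/4)*z/7) + C4*cos(7^(3/4)*z/7)


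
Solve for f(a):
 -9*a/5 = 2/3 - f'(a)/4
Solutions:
 f(a) = C1 + 18*a^2/5 + 8*a/3


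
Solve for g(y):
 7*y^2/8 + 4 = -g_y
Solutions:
 g(y) = C1 - 7*y^3/24 - 4*y


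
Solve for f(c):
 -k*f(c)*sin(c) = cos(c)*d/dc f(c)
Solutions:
 f(c) = C1*exp(k*log(cos(c)))


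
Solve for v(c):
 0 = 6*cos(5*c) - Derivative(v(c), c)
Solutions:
 v(c) = C1 + 6*sin(5*c)/5


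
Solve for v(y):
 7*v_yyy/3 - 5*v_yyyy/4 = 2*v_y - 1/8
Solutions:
 v(y) = C1 + C2*exp(y*(392*2^(1/3)/(135*sqrt(7249) + 12737)^(1/3) + 2^(2/3)*(135*sqrt(7249) + 12737)^(1/3) + 56)/90)*sin(2^(1/3)*sqrt(3)*y*(-2^(1/3)*(135*sqrt(7249) + 12737)^(1/3) + 392/(135*sqrt(7249) + 12737)^(1/3))/90) + C3*exp(y*(392*2^(1/3)/(135*sqrt(7249) + 12737)^(1/3) + 2^(2/3)*(135*sqrt(7249) + 12737)^(1/3) + 56)/90)*cos(2^(1/3)*sqrt(3)*y*(-2^(1/3)*(135*sqrt(7249) + 12737)^(1/3) + 392/(135*sqrt(7249) + 12737)^(1/3))/90) + C4*exp(y*(-2^(2/3)*(135*sqrt(7249) + 12737)^(1/3) - 392*2^(1/3)/(135*sqrt(7249) + 12737)^(1/3) + 28)/45) + y/16


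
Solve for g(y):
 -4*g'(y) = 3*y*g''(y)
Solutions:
 g(y) = C1 + C2/y^(1/3)


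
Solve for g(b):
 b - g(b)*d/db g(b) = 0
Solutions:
 g(b) = -sqrt(C1 + b^2)
 g(b) = sqrt(C1 + b^2)


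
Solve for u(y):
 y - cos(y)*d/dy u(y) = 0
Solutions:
 u(y) = C1 + Integral(y/cos(y), y)


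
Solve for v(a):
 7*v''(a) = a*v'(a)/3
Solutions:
 v(a) = C1 + C2*erfi(sqrt(42)*a/42)


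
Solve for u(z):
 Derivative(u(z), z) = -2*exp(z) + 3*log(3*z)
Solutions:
 u(z) = C1 + 3*z*log(z) + 3*z*(-1 + log(3)) - 2*exp(z)


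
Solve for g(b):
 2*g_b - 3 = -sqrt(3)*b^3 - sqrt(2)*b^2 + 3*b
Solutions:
 g(b) = C1 - sqrt(3)*b^4/8 - sqrt(2)*b^3/6 + 3*b^2/4 + 3*b/2


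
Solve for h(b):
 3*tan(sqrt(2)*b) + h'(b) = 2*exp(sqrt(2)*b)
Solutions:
 h(b) = C1 + sqrt(2)*exp(sqrt(2)*b) + 3*sqrt(2)*log(cos(sqrt(2)*b))/2


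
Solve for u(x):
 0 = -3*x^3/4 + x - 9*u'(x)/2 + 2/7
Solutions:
 u(x) = C1 - x^4/24 + x^2/9 + 4*x/63


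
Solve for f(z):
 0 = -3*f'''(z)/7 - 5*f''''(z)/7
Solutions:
 f(z) = C1 + C2*z + C3*z^2 + C4*exp(-3*z/5)


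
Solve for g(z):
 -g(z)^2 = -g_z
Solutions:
 g(z) = -1/(C1 + z)


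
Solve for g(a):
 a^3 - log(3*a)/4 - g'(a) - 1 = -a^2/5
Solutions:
 g(a) = C1 + a^4/4 + a^3/15 - a*log(a)/4 - 3*a/4 - a*log(3)/4


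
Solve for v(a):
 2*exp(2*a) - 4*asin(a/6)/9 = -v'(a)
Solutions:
 v(a) = C1 + 4*a*asin(a/6)/9 + 4*sqrt(36 - a^2)/9 - exp(2*a)


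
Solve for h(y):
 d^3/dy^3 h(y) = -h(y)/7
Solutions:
 h(y) = C3*exp(-7^(2/3)*y/7) + (C1*sin(sqrt(3)*7^(2/3)*y/14) + C2*cos(sqrt(3)*7^(2/3)*y/14))*exp(7^(2/3)*y/14)


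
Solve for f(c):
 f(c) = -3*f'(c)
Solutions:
 f(c) = C1*exp(-c/3)


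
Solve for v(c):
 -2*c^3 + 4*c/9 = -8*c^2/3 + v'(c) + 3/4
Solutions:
 v(c) = C1 - c^4/2 + 8*c^3/9 + 2*c^2/9 - 3*c/4


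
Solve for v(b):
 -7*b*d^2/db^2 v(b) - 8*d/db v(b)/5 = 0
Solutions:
 v(b) = C1 + C2*b^(27/35)


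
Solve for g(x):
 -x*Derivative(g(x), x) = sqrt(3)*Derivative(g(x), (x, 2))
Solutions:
 g(x) = C1 + C2*erf(sqrt(2)*3^(3/4)*x/6)


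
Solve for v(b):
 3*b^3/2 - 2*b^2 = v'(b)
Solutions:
 v(b) = C1 + 3*b^4/8 - 2*b^3/3


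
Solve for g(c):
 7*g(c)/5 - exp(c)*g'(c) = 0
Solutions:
 g(c) = C1*exp(-7*exp(-c)/5)


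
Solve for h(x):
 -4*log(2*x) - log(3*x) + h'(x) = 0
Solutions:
 h(x) = C1 + 5*x*log(x) - 5*x + x*log(48)


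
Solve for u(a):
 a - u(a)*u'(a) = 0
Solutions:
 u(a) = -sqrt(C1 + a^2)
 u(a) = sqrt(C1 + a^2)


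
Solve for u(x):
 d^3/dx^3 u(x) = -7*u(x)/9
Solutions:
 u(x) = C3*exp(-21^(1/3)*x/3) + (C1*sin(3^(5/6)*7^(1/3)*x/6) + C2*cos(3^(5/6)*7^(1/3)*x/6))*exp(21^(1/3)*x/6)


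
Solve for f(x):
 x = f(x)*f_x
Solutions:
 f(x) = -sqrt(C1 + x^2)
 f(x) = sqrt(C1 + x^2)


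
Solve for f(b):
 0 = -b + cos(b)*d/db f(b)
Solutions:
 f(b) = C1 + Integral(b/cos(b), b)


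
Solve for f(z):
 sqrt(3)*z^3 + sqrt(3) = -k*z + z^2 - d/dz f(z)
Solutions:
 f(z) = C1 - k*z^2/2 - sqrt(3)*z^4/4 + z^3/3 - sqrt(3)*z


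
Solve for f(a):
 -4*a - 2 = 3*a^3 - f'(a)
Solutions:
 f(a) = C1 + 3*a^4/4 + 2*a^2 + 2*a


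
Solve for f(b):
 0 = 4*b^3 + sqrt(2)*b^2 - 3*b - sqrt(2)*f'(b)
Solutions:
 f(b) = C1 + sqrt(2)*b^4/2 + b^3/3 - 3*sqrt(2)*b^2/4


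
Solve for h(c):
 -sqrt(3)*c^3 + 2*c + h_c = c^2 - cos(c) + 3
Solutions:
 h(c) = C1 + sqrt(3)*c^4/4 + c^3/3 - c^2 + 3*c - sin(c)


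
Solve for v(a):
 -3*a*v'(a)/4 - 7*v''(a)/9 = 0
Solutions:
 v(a) = C1 + C2*erf(3*sqrt(42)*a/28)


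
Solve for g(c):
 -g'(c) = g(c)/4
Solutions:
 g(c) = C1*exp(-c/4)


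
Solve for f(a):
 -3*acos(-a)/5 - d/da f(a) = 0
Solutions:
 f(a) = C1 - 3*a*acos(-a)/5 - 3*sqrt(1 - a^2)/5


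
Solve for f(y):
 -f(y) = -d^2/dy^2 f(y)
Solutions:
 f(y) = C1*exp(-y) + C2*exp(y)


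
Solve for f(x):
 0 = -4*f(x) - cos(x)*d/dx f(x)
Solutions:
 f(x) = C1*(sin(x)^2 - 2*sin(x) + 1)/(sin(x)^2 + 2*sin(x) + 1)


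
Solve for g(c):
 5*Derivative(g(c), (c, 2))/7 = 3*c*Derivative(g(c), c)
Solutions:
 g(c) = C1 + C2*erfi(sqrt(210)*c/10)


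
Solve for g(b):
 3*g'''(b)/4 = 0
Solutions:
 g(b) = C1 + C2*b + C3*b^2


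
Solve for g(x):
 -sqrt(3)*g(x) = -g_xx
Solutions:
 g(x) = C1*exp(-3^(1/4)*x) + C2*exp(3^(1/4)*x)


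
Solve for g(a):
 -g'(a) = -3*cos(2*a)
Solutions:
 g(a) = C1 + 3*sin(2*a)/2


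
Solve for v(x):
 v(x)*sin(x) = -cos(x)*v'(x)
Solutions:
 v(x) = C1*cos(x)


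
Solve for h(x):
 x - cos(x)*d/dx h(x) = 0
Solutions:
 h(x) = C1 + Integral(x/cos(x), x)


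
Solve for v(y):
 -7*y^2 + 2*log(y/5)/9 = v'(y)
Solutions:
 v(y) = C1 - 7*y^3/3 + 2*y*log(y)/9 - 2*y*log(5)/9 - 2*y/9


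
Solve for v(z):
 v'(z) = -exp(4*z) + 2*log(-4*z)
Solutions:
 v(z) = C1 + 2*z*log(-z) + 2*z*(-1 + 2*log(2)) - exp(4*z)/4


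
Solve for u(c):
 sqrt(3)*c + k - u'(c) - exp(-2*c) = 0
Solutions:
 u(c) = C1 + sqrt(3)*c^2/2 + c*k + exp(-2*c)/2


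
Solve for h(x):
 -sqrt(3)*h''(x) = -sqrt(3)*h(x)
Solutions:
 h(x) = C1*exp(-x) + C2*exp(x)


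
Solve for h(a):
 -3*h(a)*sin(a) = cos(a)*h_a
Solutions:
 h(a) = C1*cos(a)^3


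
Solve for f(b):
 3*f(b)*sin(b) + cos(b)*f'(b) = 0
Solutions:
 f(b) = C1*cos(b)^3


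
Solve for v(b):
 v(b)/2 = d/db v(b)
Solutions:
 v(b) = C1*exp(b/2)


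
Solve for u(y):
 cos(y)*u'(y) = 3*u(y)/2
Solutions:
 u(y) = C1*(sin(y) + 1)^(3/4)/(sin(y) - 1)^(3/4)


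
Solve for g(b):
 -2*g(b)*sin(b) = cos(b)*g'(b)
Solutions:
 g(b) = C1*cos(b)^2


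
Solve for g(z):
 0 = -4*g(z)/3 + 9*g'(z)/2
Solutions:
 g(z) = C1*exp(8*z/27)


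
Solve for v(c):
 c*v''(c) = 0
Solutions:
 v(c) = C1 + C2*c


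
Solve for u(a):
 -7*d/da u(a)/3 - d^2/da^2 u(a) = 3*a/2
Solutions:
 u(a) = C1 + C2*exp(-7*a/3) - 9*a^2/28 + 27*a/98


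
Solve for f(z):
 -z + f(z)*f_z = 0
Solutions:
 f(z) = -sqrt(C1 + z^2)
 f(z) = sqrt(C1 + z^2)


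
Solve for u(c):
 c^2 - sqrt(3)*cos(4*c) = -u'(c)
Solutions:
 u(c) = C1 - c^3/3 + sqrt(3)*sin(4*c)/4


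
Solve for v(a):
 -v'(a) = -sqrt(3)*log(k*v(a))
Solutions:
 li(k*v(a))/k = C1 + sqrt(3)*a


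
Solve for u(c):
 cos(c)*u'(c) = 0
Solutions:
 u(c) = C1


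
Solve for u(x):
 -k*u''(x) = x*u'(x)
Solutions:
 u(x) = C1 + C2*sqrt(k)*erf(sqrt(2)*x*sqrt(1/k)/2)


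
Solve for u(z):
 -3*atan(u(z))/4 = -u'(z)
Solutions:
 Integral(1/atan(_y), (_y, u(z))) = C1 + 3*z/4


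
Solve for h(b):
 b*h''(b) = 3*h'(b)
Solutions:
 h(b) = C1 + C2*b^4


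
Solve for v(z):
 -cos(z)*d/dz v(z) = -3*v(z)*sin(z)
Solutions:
 v(z) = C1/cos(z)^3


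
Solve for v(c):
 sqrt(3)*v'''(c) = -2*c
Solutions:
 v(c) = C1 + C2*c + C3*c^2 - sqrt(3)*c^4/36


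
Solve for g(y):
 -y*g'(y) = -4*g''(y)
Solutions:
 g(y) = C1 + C2*erfi(sqrt(2)*y/4)


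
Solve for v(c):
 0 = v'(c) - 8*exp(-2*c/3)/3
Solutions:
 v(c) = C1 - 4*exp(-2*c/3)


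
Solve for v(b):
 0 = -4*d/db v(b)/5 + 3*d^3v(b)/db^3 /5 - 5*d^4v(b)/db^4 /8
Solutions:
 v(b) = C1 + C2*exp(b*(8*2^(2/3)/(25*sqrt(561) + 593)^(1/3) + 8 + 2^(1/3)*(25*sqrt(561) + 593)^(1/3))/25)*sin(2^(1/3)*sqrt(3)*b*(-(25*sqrt(561) + 593)^(1/3) + 8*2^(1/3)/(25*sqrt(561) + 593)^(1/3))/25) + C3*exp(b*(8*2^(2/3)/(25*sqrt(561) + 593)^(1/3) + 8 + 2^(1/3)*(25*sqrt(561) + 593)^(1/3))/25)*cos(2^(1/3)*sqrt(3)*b*(-(25*sqrt(561) + 593)^(1/3) + 8*2^(1/3)/(25*sqrt(561) + 593)^(1/3))/25) + C4*exp(2*b*(-2^(1/3)*(25*sqrt(561) + 593)^(1/3) - 8*2^(2/3)/(25*sqrt(561) + 593)^(1/3) + 4)/25)


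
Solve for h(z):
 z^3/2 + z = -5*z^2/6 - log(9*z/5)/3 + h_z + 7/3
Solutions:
 h(z) = C1 + z^4/8 + 5*z^3/18 + z^2/2 + z*log(z)/3 - 8*z/3 - z*log(5) + 2*z*log(15)/3


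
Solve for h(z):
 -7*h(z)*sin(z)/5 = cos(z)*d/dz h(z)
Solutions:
 h(z) = C1*cos(z)^(7/5)


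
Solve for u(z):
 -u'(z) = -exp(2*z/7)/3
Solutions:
 u(z) = C1 + 7*exp(2*z/7)/6


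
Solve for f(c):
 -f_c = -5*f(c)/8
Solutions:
 f(c) = C1*exp(5*c/8)


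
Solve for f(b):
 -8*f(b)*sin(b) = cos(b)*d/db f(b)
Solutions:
 f(b) = C1*cos(b)^8


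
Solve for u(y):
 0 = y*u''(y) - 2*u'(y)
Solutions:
 u(y) = C1 + C2*y^3


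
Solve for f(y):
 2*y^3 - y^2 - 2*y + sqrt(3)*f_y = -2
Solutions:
 f(y) = C1 - sqrt(3)*y^4/6 + sqrt(3)*y^3/9 + sqrt(3)*y^2/3 - 2*sqrt(3)*y/3


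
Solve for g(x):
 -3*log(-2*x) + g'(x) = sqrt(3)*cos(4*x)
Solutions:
 g(x) = C1 + 3*x*log(-x) - 3*x + 3*x*log(2) + sqrt(3)*sin(4*x)/4


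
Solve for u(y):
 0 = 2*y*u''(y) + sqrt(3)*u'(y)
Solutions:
 u(y) = C1 + C2*y^(1 - sqrt(3)/2)


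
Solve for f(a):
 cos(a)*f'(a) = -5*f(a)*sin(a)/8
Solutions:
 f(a) = C1*cos(a)^(5/8)


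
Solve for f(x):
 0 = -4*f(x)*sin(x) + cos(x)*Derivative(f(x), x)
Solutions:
 f(x) = C1/cos(x)^4


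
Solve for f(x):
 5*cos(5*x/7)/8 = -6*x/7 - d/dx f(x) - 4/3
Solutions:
 f(x) = C1 - 3*x^2/7 - 4*x/3 - 7*sin(5*x/7)/8


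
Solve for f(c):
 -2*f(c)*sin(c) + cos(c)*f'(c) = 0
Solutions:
 f(c) = C1/cos(c)^2


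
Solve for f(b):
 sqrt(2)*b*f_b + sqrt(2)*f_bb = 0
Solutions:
 f(b) = C1 + C2*erf(sqrt(2)*b/2)


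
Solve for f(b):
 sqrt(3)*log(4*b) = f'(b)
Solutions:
 f(b) = C1 + sqrt(3)*b*log(b) - sqrt(3)*b + 2*sqrt(3)*b*log(2)


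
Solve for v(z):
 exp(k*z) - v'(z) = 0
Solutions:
 v(z) = C1 + exp(k*z)/k


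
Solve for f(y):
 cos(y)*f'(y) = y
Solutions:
 f(y) = C1 + Integral(y/cos(y), y)


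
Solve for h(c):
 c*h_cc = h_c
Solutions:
 h(c) = C1 + C2*c^2


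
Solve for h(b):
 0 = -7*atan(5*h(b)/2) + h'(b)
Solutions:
 Integral(1/atan(5*_y/2), (_y, h(b))) = C1 + 7*b


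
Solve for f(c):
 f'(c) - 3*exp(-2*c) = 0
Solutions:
 f(c) = C1 - 3*exp(-2*c)/2


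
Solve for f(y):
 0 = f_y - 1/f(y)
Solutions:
 f(y) = -sqrt(C1 + 2*y)
 f(y) = sqrt(C1 + 2*y)
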